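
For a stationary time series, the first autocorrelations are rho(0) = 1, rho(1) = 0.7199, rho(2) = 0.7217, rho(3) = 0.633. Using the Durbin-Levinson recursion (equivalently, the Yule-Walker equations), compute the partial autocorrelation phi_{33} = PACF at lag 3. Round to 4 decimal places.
\phi_{33} = 0.0729

The PACF at lag k is phi_{kk}, the last component of the solution
to the Yule-Walker system G_k phi = r_k where
  (G_k)_{ij} = rho(|i - j|), (r_k)_i = rho(i), i,j = 1..k.
Equivalently, Durbin-Levinson gives phi_{kk} iteratively:
  phi_{11} = rho(1)
  phi_{kk} = [rho(k) - sum_{j=1..k-1} phi_{k-1,j} rho(k-j)]
            / [1 - sum_{j=1..k-1} phi_{k-1,j} rho(j)],
  phi_{k,j} = phi_{k-1,j} - phi_{kk} phi_{k-1,k-j},  j = 1..k-1.
Step k = 1:
  phi_11 = rho(1) = 0.7199.
Step k = 2:
  phi_22 = [rho(2) - phi_11 rho(1)] / [1 - phi_11 rho(1)] = [0.7217 - (0.7199)(0.7199)] / [1 - (0.7199)(0.7199)]
         = 0.20344399 / 0.48174399 = 0.422307.
  Update: phi_21 = phi_11 - phi_22 phi_11 = 0.7199 - (0.422307)(0.7199) = 0.415881.
Step k = 3:
  phi_33 = [rho(3) - phi_21 rho(2) - phi_22 rho(1)] / [1 - phi_21 rho(1) - phi_22 rho(2)]
    numerator   = 0.633 - (0.415881)(0.7217) - (0.422307)(0.7199) = 0.02883968
    denominator = 1 - (0.415881)(0.7199) - (0.422307)(0.7217) = 0.39582811
  phi_33 = 0.02883968 / 0.39582811 = 0.0729.
Therefore phi_{33} = 0.0729.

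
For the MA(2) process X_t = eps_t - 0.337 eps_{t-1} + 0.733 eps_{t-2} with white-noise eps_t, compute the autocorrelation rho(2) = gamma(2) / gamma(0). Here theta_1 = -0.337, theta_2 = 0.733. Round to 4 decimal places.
\rho(2) = 0.4440

For an MA(q) process with theta_0 = 1, the autocovariance is
  gamma(k) = sigma^2 * sum_{i=0..q-k} theta_i * theta_{i+k},
and rho(k) = gamma(k) / gamma(0). Sigma^2 cancels.
  numerator   = (1)*(0.733) = 0.733.
  denominator = (1)^2 + (-0.337)^2 + (0.733)^2 = 1.650858.
  rho(2) = 0.733 / 1.650858 = 0.4440.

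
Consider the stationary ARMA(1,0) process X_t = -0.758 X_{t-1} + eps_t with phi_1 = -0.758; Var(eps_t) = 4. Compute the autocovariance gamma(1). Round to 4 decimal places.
\gamma(1) = -7.1268

Multiply the model equation by X_{t-k} and take expectations. With theta_0 = psi_0 = 1 and psi_j the MA(infinity) weights, this gives
  gamma(k) - sum_i phi_i gamma(k-i) = c_k,
  c_k = sigma^2 * sum_{j=k..q} theta_j psi_{j-k}   (c_k = 0 for k > q),
using gamma(-m) = gamma(m).
Pure AR (q = 0): c_0 = sigma^2 = 4, c_k = 0 for k >= 1.
Equations for k = 0 and k = 1 (AR order 1):
  gamma(0) = phi_1 gamma(1) + c_0
  gamma(1) = phi_1 gamma(0) + c_1
Substituting the second into the first: gamma(0) (1 - phi_1^2) = c_0 + phi_1 c_1, so
  gamma(0) = c_0 / (1 - phi_1^2) = 4 / (1 - (-0.758)^2) = 4 / 0.425436 = 9.402119.
  gamma(1) = phi_1 gamma(0) = (-0.758)(9.402119) = -7.126806.
Therefore gamma(1) = -7.1268 (to 4 decimal places).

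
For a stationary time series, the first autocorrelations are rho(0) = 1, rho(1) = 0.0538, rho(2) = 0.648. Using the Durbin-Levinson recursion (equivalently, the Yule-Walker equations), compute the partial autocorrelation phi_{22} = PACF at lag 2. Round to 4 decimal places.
\phi_{22} = 0.6470

The PACF at lag k is phi_{kk}, the last component of the solution
to the Yule-Walker system G_k phi = r_k where
  (G_k)_{ij} = rho(|i - j|), (r_k)_i = rho(i), i,j = 1..k.
Equivalently, Durbin-Levinson gives phi_{kk} iteratively:
  phi_{11} = rho(1)
  phi_{kk} = [rho(k) - sum_{j=1..k-1} phi_{k-1,j} rho(k-j)]
            / [1 - sum_{j=1..k-1} phi_{k-1,j} rho(j)],
  phi_{k,j} = phi_{k-1,j} - phi_{kk} phi_{k-1,k-j},  j = 1..k-1.
Step k = 1:
  phi_11 = rho(1) = 0.0538.
Step k = 2:
  phi_22 = [rho(2) - phi_11 rho(1)] / [1 - phi_11 rho(1)] = [0.648 - (0.0538)(0.0538)] / [1 - (0.0538)(0.0538)]
         = 0.64510556 / 0.99710556 = 0.647.
Therefore phi_{22} = 0.6470.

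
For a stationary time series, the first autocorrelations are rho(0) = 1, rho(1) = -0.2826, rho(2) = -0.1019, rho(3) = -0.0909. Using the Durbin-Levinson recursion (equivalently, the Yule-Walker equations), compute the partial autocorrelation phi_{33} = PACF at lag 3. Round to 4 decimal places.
\phi_{33} = -0.2049

The PACF at lag k is phi_{kk}, the last component of the solution
to the Yule-Walker system G_k phi = r_k where
  (G_k)_{ij} = rho(|i - j|), (r_k)_i = rho(i), i,j = 1..k.
Equivalently, Durbin-Levinson gives phi_{kk} iteratively:
  phi_{11} = rho(1)
  phi_{kk} = [rho(k) - sum_{j=1..k-1} phi_{k-1,j} rho(k-j)]
            / [1 - sum_{j=1..k-1} phi_{k-1,j} rho(j)],
  phi_{k,j} = phi_{k-1,j} - phi_{kk} phi_{k-1,k-j},  j = 1..k-1.
Step k = 1:
  phi_11 = rho(1) = -0.2826.
Step k = 2:
  phi_22 = [rho(2) - phi_11 rho(1)] / [1 - phi_11 rho(1)] = [-0.1019 - (-0.2826)(-0.2826)] / [1 - (-0.2826)(-0.2826)]
         = -0.18176276 / 0.92013724 = -0.197539.
  Update: phi_21 = phi_11 - phi_22 phi_11 = -0.2826 - (-0.197539)(-0.2826) = -0.338424.
Step k = 3:
  phi_33 = [rho(3) - phi_21 rho(2) - phi_22 rho(1)] / [1 - phi_21 rho(1) - phi_22 rho(2)]
    numerator   = -0.0909 - (-0.338424)(-0.1019) - (-0.197539)(-0.2826) = -0.1812099
    denominator = 1 - (-0.338424)(-0.2826) - (-0.197539)(-0.1019) = 0.88423205
  phi_33 = -0.1812099 / 0.88423205 = -0.2049.
Therefore phi_{33} = -0.2049.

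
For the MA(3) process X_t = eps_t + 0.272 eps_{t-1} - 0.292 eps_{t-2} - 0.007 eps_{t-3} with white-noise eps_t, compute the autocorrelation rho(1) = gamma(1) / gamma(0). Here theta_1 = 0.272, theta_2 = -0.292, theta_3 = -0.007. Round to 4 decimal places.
\rho(1) = 0.1679

For an MA(q) process with theta_0 = 1, the autocovariance is
  gamma(k) = sigma^2 * sum_{i=0..q-k} theta_i * theta_{i+k},
and rho(k) = gamma(k) / gamma(0). Sigma^2 cancels.
  numerator   = (1)*(0.272) + (0.272)*(-0.292) + (-0.292)*(-0.007) = 0.19462.
  denominator = (1)^2 + (0.272)^2 + (-0.292)^2 + (-0.007)^2 = 1.159297.
  rho(1) = 0.19462 / 1.159297 = 0.1679.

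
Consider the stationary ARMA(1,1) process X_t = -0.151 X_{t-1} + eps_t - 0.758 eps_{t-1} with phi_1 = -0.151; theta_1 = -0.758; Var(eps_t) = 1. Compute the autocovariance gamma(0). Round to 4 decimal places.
\gamma(0) = 1.8456

Multiply the model equation by X_{t-k} and take expectations. With theta_0 = psi_0 = 1 and psi_j the MA(infinity) weights, this gives
  gamma(k) - sum_i phi_i gamma(k-i) = c_k,
  c_k = sigma^2 * sum_{j=k..q} theta_j psi_{j-k}   (c_k = 0 for k > q),
using gamma(-m) = gamma(m).
psi-weights needed (psi_j = theta_j + sum_i phi_i psi_{j-i}):
  psi_1 = theta_1 + phi_1 = -0.758 + (-0.151) = -0.909
Right-hand sides:
  c_0 = sigma^2 (1 + theta_1 psi_1) = 1 * (1 + (-0.758)(-0.909)) = 1 * 1.689022 = 1.689022
  c_1 = sigma^2 theta_1 = 1 * (-0.758) = -0.758
  c_2 = 0
Equations for k = 0 and k = 1 (AR order 1):
  gamma(0) = phi_1 gamma(1) + c_0
  gamma(1) = phi_1 gamma(0) + c_1
Substituting the second into the first: gamma(0) (1 - phi_1^2) = c_0 + phi_1 c_1, so
  gamma(0) = (c_0 + phi_1 c_1) / (1 - phi_1^2) = (1.689022 + (-0.151)(-0.758)) / (1 - (-0.151)^2) = 1.80348 / 0.977199 = 1.845561.
Therefore gamma(0) = 1.8456 (to 4 decimal places).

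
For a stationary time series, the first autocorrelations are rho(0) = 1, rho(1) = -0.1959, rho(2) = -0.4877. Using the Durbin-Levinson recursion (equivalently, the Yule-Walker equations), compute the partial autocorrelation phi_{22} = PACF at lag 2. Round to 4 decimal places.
\phi_{22} = -0.5471

The PACF at lag k is phi_{kk}, the last component of the solution
to the Yule-Walker system G_k phi = r_k where
  (G_k)_{ij} = rho(|i - j|), (r_k)_i = rho(i), i,j = 1..k.
Equivalently, Durbin-Levinson gives phi_{kk} iteratively:
  phi_{11} = rho(1)
  phi_{kk} = [rho(k) - sum_{j=1..k-1} phi_{k-1,j} rho(k-j)]
            / [1 - sum_{j=1..k-1} phi_{k-1,j} rho(j)],
  phi_{k,j} = phi_{k-1,j} - phi_{kk} phi_{k-1,k-j},  j = 1..k-1.
Step k = 1:
  phi_11 = rho(1) = -0.1959.
Step k = 2:
  phi_22 = [rho(2) - phi_11 rho(1)] / [1 - phi_11 rho(1)] = [-0.4877 - (-0.1959)(-0.1959)] / [1 - (-0.1959)(-0.1959)]
         = -0.52607681 / 0.96162319 = -0.5471.
Therefore phi_{22} = -0.5471.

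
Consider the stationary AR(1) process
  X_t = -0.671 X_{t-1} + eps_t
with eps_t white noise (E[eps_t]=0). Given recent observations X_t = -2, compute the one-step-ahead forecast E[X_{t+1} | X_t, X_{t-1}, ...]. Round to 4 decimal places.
E[X_{t+1} \mid \mathcal F_t] = 1.3420

For an AR(p) model X_t = c + sum_i phi_i X_{t-i} + eps_t, the
one-step-ahead conditional mean is
  E[X_{t+1} | X_t, ...] = c + sum_i phi_i X_{t+1-i}.
Substitute known values:
  E[X_{t+1} | ...] = (-0.671) * (-2)
                   = 1.3420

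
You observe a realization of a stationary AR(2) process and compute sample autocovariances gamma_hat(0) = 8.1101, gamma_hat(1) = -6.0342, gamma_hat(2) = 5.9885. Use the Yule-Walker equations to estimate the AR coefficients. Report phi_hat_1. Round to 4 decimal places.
\hat\phi_{1} = -0.4360

The Yule-Walker equations for an AR(p) process read, in matrix form,
  Gamma_p phi = r_p,   with   (Gamma_p)_{ij} = gamma(|i - j|),
                       (r_p)_i = gamma(i),   i,j = 1..p.
Substitute the sample gammas (Toeplitz matrix and right-hand side of size 2):
  Gamma_p = [[8.1101, -6.0342], [-6.0342, 8.1101]]
  r_p     = [-6.0342, 5.9885]
Written out:
  8.1101 phi_1 - 6.0342 phi_2 = -6.0342
  -6.0342 phi_1 + 8.1101 phi_2 = 5.9885
Solve by Cramer's rule:
  det = gamma(0)^2 - gamma(1)^2 = (8.1101)^2 - (-6.0342)^2 = 65.77372201 - 36.41156964 = 29.36215237
  phi_hat_1 = [gamma(1) gamma(0) - gamma(1) gamma(2)] / det = [(-6.0342)(8.1101) - (-6.0342)(5.9885)] / 29.36215237 = -12.80215872 / 29.36215237 = -0.436
  phi_hat_2 = [gamma(0) gamma(2) - gamma(1)^2] / det = [(8.1101)(5.9885) - (-6.0342)^2] / 29.36215237 = 12.15576421 / 29.36215237 = 0.414
So phi_hat = [-0.4360, 0.4140].
Therefore phi_hat_1 = -0.4360.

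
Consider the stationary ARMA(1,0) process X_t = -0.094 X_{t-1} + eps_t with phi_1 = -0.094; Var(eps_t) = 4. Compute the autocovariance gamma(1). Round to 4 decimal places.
\gamma(1) = -0.3794

Multiply the model equation by X_{t-k} and take expectations. With theta_0 = psi_0 = 1 and psi_j the MA(infinity) weights, this gives
  gamma(k) - sum_i phi_i gamma(k-i) = c_k,
  c_k = sigma^2 * sum_{j=k..q} theta_j psi_{j-k}   (c_k = 0 for k > q),
using gamma(-m) = gamma(m).
Pure AR (q = 0): c_0 = sigma^2 = 4, c_k = 0 for k >= 1.
Equations for k = 0 and k = 1 (AR order 1):
  gamma(0) = phi_1 gamma(1) + c_0
  gamma(1) = phi_1 gamma(0) + c_1
Substituting the second into the first: gamma(0) (1 - phi_1^2) = c_0 + phi_1 c_1, so
  gamma(0) = c_0 / (1 - phi_1^2) = 4 / (1 - (-0.094)^2) = 4 / 0.991164 = 4.035659.
  gamma(1) = phi_1 gamma(0) = (-0.094)(4.035659) = -0.379352.
Therefore gamma(1) = -0.3794 (to 4 decimal places).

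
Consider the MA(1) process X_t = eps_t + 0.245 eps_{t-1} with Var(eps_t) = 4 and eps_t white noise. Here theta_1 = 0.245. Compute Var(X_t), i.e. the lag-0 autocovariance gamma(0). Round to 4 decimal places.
\gamma(0) = 4.2401

For an MA(q) process X_t = eps_t + sum_i theta_i eps_{t-i} with
Var(eps_t) = sigma^2, the variance is
  gamma(0) = sigma^2 * (1 + sum_i theta_i^2).
  sum_i theta_i^2 = (0.245)^2 = 0.060025.
  gamma(0) = 4 * (1 + 0.060025) = 4 * 1.060025 = 4.2401.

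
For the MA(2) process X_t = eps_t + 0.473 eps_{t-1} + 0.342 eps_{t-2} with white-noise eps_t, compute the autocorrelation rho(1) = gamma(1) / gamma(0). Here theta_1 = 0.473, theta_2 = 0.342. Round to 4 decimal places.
\rho(1) = 0.4735

For an MA(q) process with theta_0 = 1, the autocovariance is
  gamma(k) = sigma^2 * sum_{i=0..q-k} theta_i * theta_{i+k},
and rho(k) = gamma(k) / gamma(0). Sigma^2 cancels.
  numerator   = (1)*(0.473) + (0.473)*(0.342) = 0.634766.
  denominator = (1)^2 + (0.473)^2 + (0.342)^2 = 1.340693.
  rho(1) = 0.634766 / 1.340693 = 0.4735.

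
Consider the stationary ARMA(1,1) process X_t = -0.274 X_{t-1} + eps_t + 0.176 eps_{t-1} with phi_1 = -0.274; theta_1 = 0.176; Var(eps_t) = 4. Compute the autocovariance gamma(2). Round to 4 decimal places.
\gamma(2) = 0.1105

Multiply the model equation by X_{t-k} and take expectations. With theta_0 = psi_0 = 1 and psi_j the MA(infinity) weights, this gives
  gamma(k) - sum_i phi_i gamma(k-i) = c_k,
  c_k = sigma^2 * sum_{j=k..q} theta_j psi_{j-k}   (c_k = 0 for k > q),
using gamma(-m) = gamma(m).
psi-weights needed (psi_j = theta_j + sum_i phi_i psi_{j-i}):
  psi_1 = theta_1 + phi_1 = 0.176 + (-0.274) = -0.098
Right-hand sides:
  c_0 = sigma^2 (1 + theta_1 psi_1) = 4 * (1 + (0.176)(-0.098)) = 4 * 0.982752 = 3.931008
  c_1 = sigma^2 theta_1 = 4 * (0.176) = 0.704
  c_2 = 0
Equations for k = 0 and k = 1 (AR order 1):
  gamma(0) = phi_1 gamma(1) + c_0
  gamma(1) = phi_1 gamma(0) + c_1
Substituting the second into the first: gamma(0) (1 - phi_1^2) = c_0 + phi_1 c_1, so
  gamma(0) = (c_0 + phi_1 c_1) / (1 - phi_1^2) = (3.931008 + (-0.274)(0.704)) / (1 - (-0.274)^2) = 3.738112 / 0.924924 = 4.041534.
  gamma(1) = phi_1 gamma(0) + c_1 = (-0.274)(4.041534) + (0.704) = -0.40338.
For k = 2 (> q): gamma(2) = phi_1 gamma(1) = (-0.274)(-0.40338) = 0.110526.
Therefore gamma(2) = 0.1105 (to 4 decimal places).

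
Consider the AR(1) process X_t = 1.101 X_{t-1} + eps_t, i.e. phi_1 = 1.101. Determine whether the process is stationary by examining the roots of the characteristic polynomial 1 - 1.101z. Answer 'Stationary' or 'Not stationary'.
\text{Not stationary}

The AR(p) characteristic polynomial is P(z) = 1 - 1.101z.
Stationarity requires all roots to lie outside the unit circle, i.e. |z| > 1 for every root.
This is linear in z: 1 + (-1.101) z = 0  =>  z = -1/(-1.101) = 0.908265,  |z| = 0.908265.
Moduli of all roots: 0.9083.
All moduli strictly greater than 1? No.
Verdict: Not stationary.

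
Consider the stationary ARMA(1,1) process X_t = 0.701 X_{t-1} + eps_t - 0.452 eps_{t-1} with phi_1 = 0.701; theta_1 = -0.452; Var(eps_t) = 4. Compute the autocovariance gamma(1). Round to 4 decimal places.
\gamma(1) = 1.3378

Multiply the model equation by X_{t-k} and take expectations. With theta_0 = psi_0 = 1 and psi_j the MA(infinity) weights, this gives
  gamma(k) - sum_i phi_i gamma(k-i) = c_k,
  c_k = sigma^2 * sum_{j=k..q} theta_j psi_{j-k}   (c_k = 0 for k > q),
using gamma(-m) = gamma(m).
psi-weights needed (psi_j = theta_j + sum_i phi_i psi_{j-i}):
  psi_1 = theta_1 + phi_1 = -0.452 + (0.701) = 0.249
Right-hand sides:
  c_0 = sigma^2 (1 + theta_1 psi_1) = 4 * (1 + (-0.452)(0.249)) = 4 * 0.887452 = 3.549808
  c_1 = sigma^2 theta_1 = 4 * (-0.452) = -1.808
  c_2 = 0
Equations for k = 0 and k = 1 (AR order 1):
  gamma(0) = phi_1 gamma(1) + c_0
  gamma(1) = phi_1 gamma(0) + c_1
Substituting the second into the first: gamma(0) (1 - phi_1^2) = c_0 + phi_1 c_1, so
  gamma(0) = (c_0 + phi_1 c_1) / (1 - phi_1^2) = (3.549808 + (0.701)(-1.808)) / (1 - (0.701)^2) = 2.2824 / 0.508599 = 4.487622.
  gamma(1) = phi_1 gamma(0) + c_1 = (0.701)(4.487622) + (-1.808) = 1.337823.
Therefore gamma(1) = 1.3378 (to 4 decimal places).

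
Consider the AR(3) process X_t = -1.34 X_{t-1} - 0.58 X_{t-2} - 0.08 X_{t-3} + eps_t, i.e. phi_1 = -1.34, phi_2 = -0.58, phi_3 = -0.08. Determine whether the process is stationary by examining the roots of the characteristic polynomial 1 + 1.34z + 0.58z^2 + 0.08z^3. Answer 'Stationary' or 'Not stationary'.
\text{Stationary}

The AR(p) characteristic polynomial is P(z) = 1 + 1.34z + 0.58z^2 + 0.08z^3.
Stationarity requires all roots to lie outside the unit circle, i.e. |z| > 1 for every root.
Degree 3: look for a simple real root z0 first, then factor out (1 - z/z0) and solve the remaining quadratic.
Testing z0 = -2: P(-2) = 1 + (1.34)(-2) + (0.58)(-2)^2 + (0.08)(-2)^3
  = 1 + (-2.68) + (2.32) + (-0.64) = 0.  So z_0 = -2 is a root, |z_0| = 2.
Divide out the factor (1 + 0.5 z) = (1 - z/z0) (since 1/z0 = -0.5):
  P(z) = (1 + 0.5 z)(1 + (0.84) z + (0.16) z^2)
  [check: z-coef 0.84 - (-0.5) = 1.34; z^2-coef 0.16 - (-0.5)(0.84) = 0.58; z^3-coef -(-0.5)(0.16) = 0.08.]
Remaining roots from the quadratic factor 1 + (0.84) z + (0.16) z^2:
  Set 1 + (0.84) z + (0.16) z^2 = 0, i.e. a z^2 + b z + c = 0 with a = 0.16, b = 0.84, c = 1.
  Discriminant D = b^2 - 4ac = (0.84)^2 - 4*(0.16)*1 = 0.7056 - (0.64) = 0.0656.
  D >= 0, so the roots are real: z = (-b +/- sqrt(D)) / (2a) = (-0.84 +/- 0.256125) / (0.32).
    z_1 = (-0.84 + 0.256125) / (0.32) = -1.8246,   |z_1| = 1.8246.
    z_2 = (-0.84 - 0.256125) / (0.32) = -3.4254,   |z_2| = 3.4254.
Moduli of all roots: 2.0000, 1.8246, 3.4254.
All moduli strictly greater than 1? Yes.
Verdict: Stationary.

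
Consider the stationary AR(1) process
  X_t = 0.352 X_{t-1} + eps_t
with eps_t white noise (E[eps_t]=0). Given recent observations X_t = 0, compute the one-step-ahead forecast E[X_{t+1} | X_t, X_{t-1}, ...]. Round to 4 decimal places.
E[X_{t+1} \mid \mathcal F_t] = 0.0000

For an AR(p) model X_t = c + sum_i phi_i X_{t-i} + eps_t, the
one-step-ahead conditional mean is
  E[X_{t+1} | X_t, ...] = c + sum_i phi_i X_{t+1-i}.
Substitute known values:
  E[X_{t+1} | ...] = (0.352) * (0)
                   = 0.0000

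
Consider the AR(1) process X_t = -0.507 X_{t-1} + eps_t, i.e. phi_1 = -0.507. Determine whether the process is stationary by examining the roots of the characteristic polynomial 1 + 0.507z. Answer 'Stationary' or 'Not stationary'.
\text{Stationary}

The AR(p) characteristic polynomial is P(z) = 1 + 0.507z.
Stationarity requires all roots to lie outside the unit circle, i.e. |z| > 1 for every root.
This is linear in z: 1 + (0.507) z = 0  =>  z = -1/(0.507) = -1.972387,  |z| = 1.972387.
Moduli of all roots: 1.9724.
All moduli strictly greater than 1? Yes.
Verdict: Stationary.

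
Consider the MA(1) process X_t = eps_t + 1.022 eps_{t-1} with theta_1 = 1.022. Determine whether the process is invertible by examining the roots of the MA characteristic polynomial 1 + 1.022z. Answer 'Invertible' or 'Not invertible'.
\text{Not invertible}

The MA(q) characteristic polynomial is P(z) = 1 + 1.022z.
Invertibility requires all roots to lie outside the unit circle, i.e. |z| > 1 for every root.
This is linear in z: 1 + (1.022) z = 0  =>  z = -1/(1.022) = -0.978474,  |z| = 0.978474.
Moduli of all roots: 0.9785.
All moduli strictly greater than 1? No.
Verdict: Not invertible.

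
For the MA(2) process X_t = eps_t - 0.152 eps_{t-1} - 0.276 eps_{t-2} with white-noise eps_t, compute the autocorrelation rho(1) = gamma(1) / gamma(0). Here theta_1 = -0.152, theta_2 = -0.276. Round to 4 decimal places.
\rho(1) = -0.1001

For an MA(q) process with theta_0 = 1, the autocovariance is
  gamma(k) = sigma^2 * sum_{i=0..q-k} theta_i * theta_{i+k},
and rho(k) = gamma(k) / gamma(0). Sigma^2 cancels.
  numerator   = (1)*(-0.152) + (-0.152)*(-0.276) = -0.110048.
  denominator = (1)^2 + (-0.152)^2 + (-0.276)^2 = 1.09928.
  rho(1) = -0.110048 / 1.09928 = -0.1001.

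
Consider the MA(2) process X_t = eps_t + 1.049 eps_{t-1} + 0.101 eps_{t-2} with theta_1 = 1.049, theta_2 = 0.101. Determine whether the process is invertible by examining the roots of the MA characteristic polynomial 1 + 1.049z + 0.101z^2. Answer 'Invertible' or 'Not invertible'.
\text{Invertible}

The MA(q) characteristic polynomial is P(z) = 1 + 1.049z + 0.101z^2.
Invertibility requires all roots to lie outside the unit circle, i.e. |z| > 1 for every root.
Set 1 + (1.049) z + (0.101) z^2 = 0, i.e. a z^2 + b z + c = 0 with a = 0.101, b = 1.049, c = 1.
Discriminant D = b^2 - 4ac = (1.049)^2 - 4*(0.101)*1 = 1.100401 - (0.404) = 0.696401.
D >= 0, so the roots are real: z = (-b +/- sqrt(D)) / (2a) = (-1.049 +/- 0.834506) / (0.202).
  z_1 = (-1.049 + 0.834506) / (0.202) = -1.0618,   |z_1| = 1.0618.
  z_2 = (-1.049 - 0.834506) / (0.202) = -9.3243,   |z_2| = 9.3243.
Moduli of all roots: 1.0618, 9.3243.
All moduli strictly greater than 1? Yes.
Verdict: Invertible.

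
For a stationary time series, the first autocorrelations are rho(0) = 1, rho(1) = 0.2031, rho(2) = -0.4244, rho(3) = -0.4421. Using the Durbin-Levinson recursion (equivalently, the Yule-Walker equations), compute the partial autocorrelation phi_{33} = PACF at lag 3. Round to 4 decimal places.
\phi_{33} = -0.2940

The PACF at lag k is phi_{kk}, the last component of the solution
to the Yule-Walker system G_k phi = r_k where
  (G_k)_{ij} = rho(|i - j|), (r_k)_i = rho(i), i,j = 1..k.
Equivalently, Durbin-Levinson gives phi_{kk} iteratively:
  phi_{11} = rho(1)
  phi_{kk} = [rho(k) - sum_{j=1..k-1} phi_{k-1,j} rho(k-j)]
            / [1 - sum_{j=1..k-1} phi_{k-1,j} rho(j)],
  phi_{k,j} = phi_{k-1,j} - phi_{kk} phi_{k-1,k-j},  j = 1..k-1.
Step k = 1:
  phi_11 = rho(1) = 0.2031.
Step k = 2:
  phi_22 = [rho(2) - phi_11 rho(1)] / [1 - phi_11 rho(1)] = [-0.4244 - (0.2031)(0.2031)] / [1 - (0.2031)(0.2031)]
         = -0.46564961 / 0.95875039 = -0.485684.
  Update: phi_21 = phi_11 - phi_22 phi_11 = 0.2031 - (-0.485684)(0.2031) = 0.301742.
Step k = 3:
  phi_33 = [rho(3) - phi_21 rho(2) - phi_22 rho(1)] / [1 - phi_21 rho(1) - phi_22 rho(2)]
    numerator   = -0.4421 - (0.301742)(-0.4244) - (-0.485684)(0.2031) = -0.21539813
    denominator = 1 - (0.301742)(0.2031) - (-0.485684)(-0.4244) = 0.73259188
  phi_33 = -0.21539813 / 0.73259188 = -0.294.
Therefore phi_{33} = -0.2940.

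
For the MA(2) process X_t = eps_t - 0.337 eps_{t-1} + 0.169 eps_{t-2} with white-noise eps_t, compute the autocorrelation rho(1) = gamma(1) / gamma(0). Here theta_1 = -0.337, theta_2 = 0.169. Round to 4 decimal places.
\rho(1) = -0.3449

For an MA(q) process with theta_0 = 1, the autocovariance is
  gamma(k) = sigma^2 * sum_{i=0..q-k} theta_i * theta_{i+k},
and rho(k) = gamma(k) / gamma(0). Sigma^2 cancels.
  numerator   = (1)*(-0.337) + (-0.337)*(0.169) = -0.393953.
  denominator = (1)^2 + (-0.337)^2 + (0.169)^2 = 1.14213.
  rho(1) = -0.393953 / 1.14213 = -0.3449.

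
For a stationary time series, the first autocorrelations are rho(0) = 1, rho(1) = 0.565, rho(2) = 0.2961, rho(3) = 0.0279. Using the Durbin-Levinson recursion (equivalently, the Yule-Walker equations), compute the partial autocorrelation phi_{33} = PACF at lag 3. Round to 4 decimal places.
\phi_{33} = -0.1851

The PACF at lag k is phi_{kk}, the last component of the solution
to the Yule-Walker system G_k phi = r_k where
  (G_k)_{ij} = rho(|i - j|), (r_k)_i = rho(i), i,j = 1..k.
Equivalently, Durbin-Levinson gives phi_{kk} iteratively:
  phi_{11} = rho(1)
  phi_{kk} = [rho(k) - sum_{j=1..k-1} phi_{k-1,j} rho(k-j)]
            / [1 - sum_{j=1..k-1} phi_{k-1,j} rho(j)],
  phi_{k,j} = phi_{k-1,j} - phi_{kk} phi_{k-1,k-j},  j = 1..k-1.
Step k = 1:
  phi_11 = rho(1) = 0.565.
Step k = 2:
  phi_22 = [rho(2) - phi_11 rho(1)] / [1 - phi_11 rho(1)] = [0.2961 - (0.565)(0.565)] / [1 - (0.565)(0.565)]
         = -0.023125 / 0.680775 = -0.033969.
  Update: phi_21 = phi_11 - phi_22 phi_11 = 0.565 - (-0.033969)(0.565) = 0.584192.
Step k = 3:
  phi_33 = [rho(3) - phi_21 rho(2) - phi_22 rho(1)] / [1 - phi_21 rho(1) - phi_22 rho(2)]
    numerator   = 0.0279 - (0.584192)(0.2961) - (-0.033969)(0.565) = -0.12588705
    denominator = 1 - (0.584192)(0.565) - (-0.033969)(0.2961) = 0.67998948
  phi_33 = -0.12588705 / 0.67998948 = -0.1851.
Therefore phi_{33} = -0.1851.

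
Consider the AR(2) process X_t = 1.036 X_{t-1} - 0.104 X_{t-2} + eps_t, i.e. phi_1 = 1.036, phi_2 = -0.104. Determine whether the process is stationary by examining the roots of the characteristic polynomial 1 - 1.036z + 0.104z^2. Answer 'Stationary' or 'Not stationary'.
\text{Stationary}

The AR(p) characteristic polynomial is P(z) = 1 - 1.036z + 0.104z^2.
Stationarity requires all roots to lie outside the unit circle, i.e. |z| > 1 for every root.
Set 1 + (-1.036) z + (0.104) z^2 = 0, i.e. a z^2 + b z + c = 0 with a = 0.104, b = -1.036, c = 1.
Discriminant D = b^2 - 4ac = (-1.036)^2 - 4*(0.104)*1 = 1.073296 - (0.416) = 0.657296.
D >= 0, so the roots are real: z = (-b +/- sqrt(D)) / (2a) = (1.036 +/- 0.810738) / (0.208).
  z_1 = (1.036 + 0.810738) / (0.208) = 8.8785,   |z_1| = 8.8785.
  z_2 = (1.036 - 0.810738) / (0.208) = 1.083,   |z_2| = 1.083.
Moduli of all roots: 8.8785, 1.0830.
All moduli strictly greater than 1? Yes.
Verdict: Stationary.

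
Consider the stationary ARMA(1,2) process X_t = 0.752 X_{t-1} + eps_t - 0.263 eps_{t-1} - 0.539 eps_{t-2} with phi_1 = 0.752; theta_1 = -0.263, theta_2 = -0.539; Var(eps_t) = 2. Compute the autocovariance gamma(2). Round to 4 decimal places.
\gamma(2) = -0.3921

Multiply the model equation by X_{t-k} and take expectations. With theta_0 = psi_0 = 1 and psi_j the MA(infinity) weights, this gives
  gamma(k) - sum_i phi_i gamma(k-i) = c_k,
  c_k = sigma^2 * sum_{j=k..q} theta_j psi_{j-k}   (c_k = 0 for k > q),
using gamma(-m) = gamma(m).
psi-weights needed (psi_j = theta_j + sum_i phi_i psi_{j-i}):
  psi_1 = theta_1 + phi_1 = -0.263 + (0.752) = 0.489
  psi_2 = theta_2 + phi_1 psi_1 = -0.539 + (0.752)(0.489) = -0.171272
Right-hand sides:
  c_0 = sigma^2 (1 + theta_1 psi_1 + theta_2 psi_2) = 2 * (1 + (-0.263)(0.489) + (-0.539)(-0.171272)) = 2 * 0.963709 = 1.927417
  c_1 = sigma^2 (theta_1 + theta_2 psi_1) = 2 * (-0.263 + (-0.539)(0.489)) = -1.053142
  c_2 = sigma^2 theta_2 = 2 * (-0.539) = -1.078
Equations for k = 0 and k = 1 (AR order 1):
  gamma(0) = phi_1 gamma(1) + c_0
  gamma(1) = phi_1 gamma(0) + c_1
Substituting the second into the first: gamma(0) (1 - phi_1^2) = c_0 + phi_1 c_1, so
  gamma(0) = (c_0 + phi_1 c_1) / (1 - phi_1^2) = (1.927417 + (0.752)(-1.053142)) / (1 - (0.752)^2) = 1.135454 / 0.434496 = 2.613268.
  gamma(1) = phi_1 gamma(0) + c_1 = (0.752)(2.613268) + (-1.053142) = 0.912035.
For k = 2: gamma(2) = phi_1 gamma(1) + c_2
  = (0.752)(0.912035) + (-1.078) = -0.392149.
Therefore gamma(2) = -0.3921 (to 4 decimal places).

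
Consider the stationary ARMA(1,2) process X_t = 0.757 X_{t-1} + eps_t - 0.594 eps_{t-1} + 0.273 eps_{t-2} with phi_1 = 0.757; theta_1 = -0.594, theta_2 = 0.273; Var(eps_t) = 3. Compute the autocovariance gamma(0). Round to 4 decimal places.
\gamma(0) = 4.1838

Multiply the model equation by X_{t-k} and take expectations. With theta_0 = psi_0 = 1 and psi_j the MA(infinity) weights, this gives
  gamma(k) - sum_i phi_i gamma(k-i) = c_k,
  c_k = sigma^2 * sum_{j=k..q} theta_j psi_{j-k}   (c_k = 0 for k > q),
using gamma(-m) = gamma(m).
psi-weights needed (psi_j = theta_j + sum_i phi_i psi_{j-i}):
  psi_1 = theta_1 + phi_1 = -0.594 + (0.757) = 0.163
  psi_2 = theta_2 + phi_1 psi_1 = 0.273 + (0.757)(0.163) = 0.396391
Right-hand sides:
  c_0 = sigma^2 (1 + theta_1 psi_1 + theta_2 psi_2) = 3 * (1 + (-0.594)(0.163) + (0.273)(0.396391)) = 3 * 1.011393 = 3.034178
  c_1 = sigma^2 (theta_1 + theta_2 psi_1) = 3 * (-0.594 + (0.273)(0.163)) = -1.648503
  c_2 = sigma^2 theta_2 = 3 * (0.273) = 0.819
Equations for k = 0 and k = 1 (AR order 1):
  gamma(0) = phi_1 gamma(1) + c_0
  gamma(1) = phi_1 gamma(0) + c_1
Substituting the second into the first: gamma(0) (1 - phi_1^2) = c_0 + phi_1 c_1, so
  gamma(0) = (c_0 + phi_1 c_1) / (1 - phi_1^2) = (3.034178 + (0.757)(-1.648503)) / (1 - (0.757)^2) = 1.786261 / 0.426951 = 4.183762.
Therefore gamma(0) = 4.1838 (to 4 decimal places).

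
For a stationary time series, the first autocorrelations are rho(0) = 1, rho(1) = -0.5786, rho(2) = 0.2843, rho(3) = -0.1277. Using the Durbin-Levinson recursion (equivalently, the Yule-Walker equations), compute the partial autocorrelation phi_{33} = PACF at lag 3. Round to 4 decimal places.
\phi_{33} = 0.0081

The PACF at lag k is phi_{kk}, the last component of the solution
to the Yule-Walker system G_k phi = r_k where
  (G_k)_{ij} = rho(|i - j|), (r_k)_i = rho(i), i,j = 1..k.
Equivalently, Durbin-Levinson gives phi_{kk} iteratively:
  phi_{11} = rho(1)
  phi_{kk} = [rho(k) - sum_{j=1..k-1} phi_{k-1,j} rho(k-j)]
            / [1 - sum_{j=1..k-1} phi_{k-1,j} rho(j)],
  phi_{k,j} = phi_{k-1,j} - phi_{kk} phi_{k-1,k-j},  j = 1..k-1.
Step k = 1:
  phi_11 = rho(1) = -0.5786.
Step k = 2:
  phi_22 = [rho(2) - phi_11 rho(1)] / [1 - phi_11 rho(1)] = [0.2843 - (-0.5786)(-0.5786)] / [1 - (-0.5786)(-0.5786)]
         = -0.05047796 / 0.66522204 = -0.075881.
  Update: phi_21 = phi_11 - phi_22 phi_11 = -0.5786 - (-0.075881)(-0.5786) = -0.622505.
Step k = 3:
  phi_33 = [rho(3) - phi_21 rho(2) - phi_22 rho(1)] / [1 - phi_21 rho(1) - phi_22 rho(2)]
    numerator   = -0.1277 - (-0.622505)(0.2843) - (-0.075881)(-0.5786) = 0.0053732
    denominator = 1 - (-0.622505)(-0.5786) - (-0.075881)(0.2843) = 0.6613917
  phi_33 = 0.0053732 / 0.6613917 = 0.0081.
Therefore phi_{33} = 0.0081.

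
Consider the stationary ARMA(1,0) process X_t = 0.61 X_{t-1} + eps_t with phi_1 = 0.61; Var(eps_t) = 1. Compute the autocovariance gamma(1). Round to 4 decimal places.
\gamma(1) = 0.9715

Multiply the model equation by X_{t-k} and take expectations. With theta_0 = psi_0 = 1 and psi_j the MA(infinity) weights, this gives
  gamma(k) - sum_i phi_i gamma(k-i) = c_k,
  c_k = sigma^2 * sum_{j=k..q} theta_j psi_{j-k}   (c_k = 0 for k > q),
using gamma(-m) = gamma(m).
Pure AR (q = 0): c_0 = sigma^2 = 1, c_k = 0 for k >= 1.
Equations for k = 0 and k = 1 (AR order 1):
  gamma(0) = phi_1 gamma(1) + c_0
  gamma(1) = phi_1 gamma(0) + c_1
Substituting the second into the first: gamma(0) (1 - phi_1^2) = c_0 + phi_1 c_1, so
  gamma(0) = c_0 / (1 - phi_1^2) = 1 / (1 - (0.61)^2) = 1 / 0.6279 = 1.59261.
  gamma(1) = phi_1 gamma(0) = (0.61)(1.59261) = 0.971492.
Therefore gamma(1) = 0.9715 (to 4 decimal places).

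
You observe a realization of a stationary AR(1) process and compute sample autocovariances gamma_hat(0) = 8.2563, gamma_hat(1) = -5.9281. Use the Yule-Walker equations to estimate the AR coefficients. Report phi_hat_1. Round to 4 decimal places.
\hat\phi_{1} = -0.7180

The Yule-Walker equations for an AR(p) process read, in matrix form,
  Gamma_p phi = r_p,   with   (Gamma_p)_{ij} = gamma(|i - j|),
                       (r_p)_i = gamma(i),   i,j = 1..p.
Substitute the sample gammas (Toeplitz matrix and right-hand side of size 1):
  Gamma_p = [[8.2563]]
  r_p     = [-5.9281]
With p = 1 this is the single equation gamma(0) phi_1 = gamma(1):
  phi_hat_1 = gamma(1) / gamma(0) = -5.9281 / 8.2563 = -0.7180.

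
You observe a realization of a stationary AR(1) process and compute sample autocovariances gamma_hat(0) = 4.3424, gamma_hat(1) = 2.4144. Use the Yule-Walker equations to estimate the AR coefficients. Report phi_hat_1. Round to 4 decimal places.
\hat\phi_{1} = 0.5560

The Yule-Walker equations for an AR(p) process read, in matrix form,
  Gamma_p phi = r_p,   with   (Gamma_p)_{ij} = gamma(|i - j|),
                       (r_p)_i = gamma(i),   i,j = 1..p.
Substitute the sample gammas (Toeplitz matrix and right-hand side of size 1):
  Gamma_p = [[4.3424]]
  r_p     = [2.4144]
With p = 1 this is the single equation gamma(0) phi_1 = gamma(1):
  phi_hat_1 = gamma(1) / gamma(0) = 2.4144 / 4.3424 = 0.5560.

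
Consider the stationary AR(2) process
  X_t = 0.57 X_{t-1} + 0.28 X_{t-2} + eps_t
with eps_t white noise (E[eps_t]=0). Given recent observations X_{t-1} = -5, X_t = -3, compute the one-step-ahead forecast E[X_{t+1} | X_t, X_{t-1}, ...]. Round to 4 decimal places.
E[X_{t+1} \mid \mathcal F_t] = -3.1100

For an AR(p) model X_t = c + sum_i phi_i X_{t-i} + eps_t, the
one-step-ahead conditional mean is
  E[X_{t+1} | X_t, ...] = c + sum_i phi_i X_{t+1-i}.
Substitute known values:
  E[X_{t+1} | ...] = (0.57) * (-3) + (0.28) * (-5)
                   = -3.1100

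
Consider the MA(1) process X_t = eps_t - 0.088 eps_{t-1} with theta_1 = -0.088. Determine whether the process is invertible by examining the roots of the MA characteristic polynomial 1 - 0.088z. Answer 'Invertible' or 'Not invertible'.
\text{Invertible}

The MA(q) characteristic polynomial is P(z) = 1 - 0.088z.
Invertibility requires all roots to lie outside the unit circle, i.e. |z| > 1 for every root.
This is linear in z: 1 + (-0.088) z = 0  =>  z = -1/(-0.088) = 11.363636,  |z| = 11.363636.
Moduli of all roots: 11.3636.
All moduli strictly greater than 1? Yes.
Verdict: Invertible.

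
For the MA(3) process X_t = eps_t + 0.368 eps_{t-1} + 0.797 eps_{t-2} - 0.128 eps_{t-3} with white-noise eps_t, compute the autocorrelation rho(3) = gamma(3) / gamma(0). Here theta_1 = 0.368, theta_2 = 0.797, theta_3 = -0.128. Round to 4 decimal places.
\rho(3) = -0.0716

For an MA(q) process with theta_0 = 1, the autocovariance is
  gamma(k) = sigma^2 * sum_{i=0..q-k} theta_i * theta_{i+k},
and rho(k) = gamma(k) / gamma(0). Sigma^2 cancels.
  numerator   = (1)*(-0.128) = -0.128.
  denominator = (1)^2 + (0.368)^2 + (0.797)^2 + (-0.128)^2 = 1.787017.
  rho(3) = -0.128 / 1.787017 = -0.0716.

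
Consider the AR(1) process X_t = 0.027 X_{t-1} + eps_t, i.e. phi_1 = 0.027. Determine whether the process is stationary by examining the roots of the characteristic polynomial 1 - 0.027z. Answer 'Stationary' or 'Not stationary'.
\text{Stationary}

The AR(p) characteristic polynomial is P(z) = 1 - 0.027z.
Stationarity requires all roots to lie outside the unit circle, i.e. |z| > 1 for every root.
This is linear in z: 1 + (-0.027) z = 0  =>  z = -1/(-0.027) = 37.037037,  |z| = 37.037037.
Moduli of all roots: 37.0370.
All moduli strictly greater than 1? Yes.
Verdict: Stationary.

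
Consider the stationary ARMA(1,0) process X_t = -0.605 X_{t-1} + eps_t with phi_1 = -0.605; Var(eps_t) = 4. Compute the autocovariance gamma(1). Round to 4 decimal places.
\gamma(1) = -3.8172

Multiply the model equation by X_{t-k} and take expectations. With theta_0 = psi_0 = 1 and psi_j the MA(infinity) weights, this gives
  gamma(k) - sum_i phi_i gamma(k-i) = c_k,
  c_k = sigma^2 * sum_{j=k..q} theta_j psi_{j-k}   (c_k = 0 for k > q),
using gamma(-m) = gamma(m).
Pure AR (q = 0): c_0 = sigma^2 = 4, c_k = 0 for k >= 1.
Equations for k = 0 and k = 1 (AR order 1):
  gamma(0) = phi_1 gamma(1) + c_0
  gamma(1) = phi_1 gamma(0) + c_1
Substituting the second into the first: gamma(0) (1 - phi_1^2) = c_0 + phi_1 c_1, so
  gamma(0) = c_0 / (1 - phi_1^2) = 4 / (1 - (-0.605)^2) = 4 / 0.633975 = 6.309397.
  gamma(1) = phi_1 gamma(0) = (-0.605)(6.309397) = -3.817185.
Therefore gamma(1) = -3.8172 (to 4 decimal places).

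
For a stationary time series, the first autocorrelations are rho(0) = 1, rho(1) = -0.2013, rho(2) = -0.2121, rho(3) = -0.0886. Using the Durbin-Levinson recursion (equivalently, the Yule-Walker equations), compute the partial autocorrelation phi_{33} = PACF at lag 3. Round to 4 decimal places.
\phi_{33} = -0.2190

The PACF at lag k is phi_{kk}, the last component of the solution
to the Yule-Walker system G_k phi = r_k where
  (G_k)_{ij} = rho(|i - j|), (r_k)_i = rho(i), i,j = 1..k.
Equivalently, Durbin-Levinson gives phi_{kk} iteratively:
  phi_{11} = rho(1)
  phi_{kk} = [rho(k) - sum_{j=1..k-1} phi_{k-1,j} rho(k-j)]
            / [1 - sum_{j=1..k-1} phi_{k-1,j} rho(j)],
  phi_{k,j} = phi_{k-1,j} - phi_{kk} phi_{k-1,k-j},  j = 1..k-1.
Step k = 1:
  phi_11 = rho(1) = -0.2013.
Step k = 2:
  phi_22 = [rho(2) - phi_11 rho(1)] / [1 - phi_11 rho(1)] = [-0.2121 - (-0.2013)(-0.2013)] / [1 - (-0.2013)(-0.2013)]
         = -0.25262169 / 0.95947831 = -0.263291.
  Update: phi_21 = phi_11 - phi_22 phi_11 = -0.2013 - (-0.263291)(-0.2013) = -0.2543.
Step k = 3:
  phi_33 = [rho(3) - phi_21 rho(2) - phi_22 rho(1)] / [1 - phi_21 rho(1) - phi_22 rho(2)]
    numerator   = -0.0886 - (-0.2543)(-0.2121) - (-0.263291)(-0.2013) = -0.19553753
    denominator = 1 - (-0.2543)(-0.2013) - (-0.263291)(-0.2121) = 0.89296538
  phi_33 = -0.19553753 / 0.89296538 = -0.219.
Therefore phi_{33} = -0.2190.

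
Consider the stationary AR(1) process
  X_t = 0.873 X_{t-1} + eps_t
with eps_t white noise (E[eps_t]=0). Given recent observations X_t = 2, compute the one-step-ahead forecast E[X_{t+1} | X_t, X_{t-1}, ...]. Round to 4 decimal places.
E[X_{t+1} \mid \mathcal F_t] = 1.7460

For an AR(p) model X_t = c + sum_i phi_i X_{t-i} + eps_t, the
one-step-ahead conditional mean is
  E[X_{t+1} | X_t, ...] = c + sum_i phi_i X_{t+1-i}.
Substitute known values:
  E[X_{t+1} | ...] = (0.873) * (2)
                   = 1.7460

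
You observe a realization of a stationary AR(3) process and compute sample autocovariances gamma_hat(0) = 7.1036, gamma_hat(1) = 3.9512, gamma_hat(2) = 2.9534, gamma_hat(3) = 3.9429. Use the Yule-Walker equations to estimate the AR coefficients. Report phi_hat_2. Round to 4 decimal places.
\hat\phi_{2} = -0.0370

The Yule-Walker equations for an AR(p) process read, in matrix form,
  Gamma_p phi = r_p,   with   (Gamma_p)_{ij} = gamma(|i - j|),
                       (r_p)_i = gamma(i),   i,j = 1..p.
Substitute the sample gammas (Toeplitz matrix and right-hand side of size 3):
  Gamma_p = [[7.1036, 3.9512, 2.9534], [3.9512, 7.1036, 3.9512], [2.9534, 3.9512, 7.1036]]
  r_p     = [3.9512, 2.9534, 3.9429]
Written out (R1..R3):
  (R1) 7.1036 phi_1 + 3.9512 phi_2 + 2.9534 phi_3 = 3.9512
  (R2) 3.9512 phi_1 + 7.1036 phi_2 + 3.9512 phi_3 = 2.9534
  (R3) 2.9534 phi_1 + 3.9512 phi_2 + 7.1036 phi_3 = 3.9429
Gaussian elimination:
  R2 <- R2 - (3.9512/7.1036) R1 = R2 - (0.556225) R1:  4.905844 phi_2 + 2.308445 phi_3 = 0.755644
  R3 <- R3 - (2.9534/7.1036) R1 = R3 - (0.415761) R1:  2.308445 phi_2 + 5.875691 phi_3 = 2.300145
  R3 <- R3 - (2.308445/4.905844) R2 = R3 - (0.47055) R2:  4.789452 phi_3 = 1.944577
Back-substitution:
  phi_hat_3 = 1.944577 / 4.789452 = 0.406012
  phi_hat_2 = (0.755644 - (2.308445)(0.406012)) / 4.905844 = -0.03702
  phi_hat_1 = (3.9512 - (3.9512)(-0.03702) - (2.9534)(0.406012)) / 7.1036 = 0.408012
So phi_hat = [0.4080, -0.0370, 0.4060].
Therefore phi_hat_2 = -0.0370.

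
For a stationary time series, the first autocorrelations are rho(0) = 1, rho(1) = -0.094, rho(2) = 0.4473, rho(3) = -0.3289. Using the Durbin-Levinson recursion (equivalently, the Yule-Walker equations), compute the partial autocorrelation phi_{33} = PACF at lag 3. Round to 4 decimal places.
\phi_{33} = -0.3310

The PACF at lag k is phi_{kk}, the last component of the solution
to the Yule-Walker system G_k phi = r_k where
  (G_k)_{ij} = rho(|i - j|), (r_k)_i = rho(i), i,j = 1..k.
Equivalently, Durbin-Levinson gives phi_{kk} iteratively:
  phi_{11} = rho(1)
  phi_{kk} = [rho(k) - sum_{j=1..k-1} phi_{k-1,j} rho(k-j)]
            / [1 - sum_{j=1..k-1} phi_{k-1,j} rho(j)],
  phi_{k,j} = phi_{k-1,j} - phi_{kk} phi_{k-1,k-j},  j = 1..k-1.
Step k = 1:
  phi_11 = rho(1) = -0.094.
Step k = 2:
  phi_22 = [rho(2) - phi_11 rho(1)] / [1 - phi_11 rho(1)] = [0.4473 - (-0.094)(-0.094)] / [1 - (-0.094)(-0.094)]
         = 0.438464 / 0.991164 = 0.442373.
  Update: phi_21 = phi_11 - phi_22 phi_11 = -0.094 - (0.442373)(-0.094) = -0.052417.
Step k = 3:
  phi_33 = [rho(3) - phi_21 rho(2) - phi_22 rho(1)] / [1 - phi_21 rho(1) - phi_22 rho(2)]
    numerator   = -0.3289 - (-0.052417)(0.4473) - (0.442373)(-0.094) = -0.26387085
    denominator = 1 - (-0.052417)(-0.094) - (0.442373)(0.4473) = 0.79719945
  phi_33 = -0.26387085 / 0.79719945 = -0.331.
Therefore phi_{33} = -0.3310.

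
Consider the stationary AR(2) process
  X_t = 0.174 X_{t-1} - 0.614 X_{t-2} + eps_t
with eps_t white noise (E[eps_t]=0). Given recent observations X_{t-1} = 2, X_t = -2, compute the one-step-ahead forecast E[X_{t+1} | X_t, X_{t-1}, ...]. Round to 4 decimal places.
E[X_{t+1} \mid \mathcal F_t] = -1.5760

For an AR(p) model X_t = c + sum_i phi_i X_{t-i} + eps_t, the
one-step-ahead conditional mean is
  E[X_{t+1} | X_t, ...] = c + sum_i phi_i X_{t+1-i}.
Substitute known values:
  E[X_{t+1} | ...] = (0.174) * (-2) + (-0.614) * (2)
                   = -1.5760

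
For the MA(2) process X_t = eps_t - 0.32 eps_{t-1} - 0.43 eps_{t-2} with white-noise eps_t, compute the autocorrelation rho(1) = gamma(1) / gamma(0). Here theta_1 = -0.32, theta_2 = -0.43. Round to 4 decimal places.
\rho(1) = -0.1417

For an MA(q) process with theta_0 = 1, the autocovariance is
  gamma(k) = sigma^2 * sum_{i=0..q-k} theta_i * theta_{i+k},
and rho(k) = gamma(k) / gamma(0). Sigma^2 cancels.
  numerator   = (1)*(-0.32) + (-0.32)*(-0.43) = -0.1824.
  denominator = (1)^2 + (-0.32)^2 + (-0.43)^2 = 1.2873.
  rho(1) = -0.1824 / 1.2873 = -0.1417.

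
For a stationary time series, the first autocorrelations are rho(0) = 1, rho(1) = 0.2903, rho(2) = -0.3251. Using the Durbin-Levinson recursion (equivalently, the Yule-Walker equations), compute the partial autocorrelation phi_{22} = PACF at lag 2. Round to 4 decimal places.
\phi_{22} = -0.4470

The PACF at lag k is phi_{kk}, the last component of the solution
to the Yule-Walker system G_k phi = r_k where
  (G_k)_{ij} = rho(|i - j|), (r_k)_i = rho(i), i,j = 1..k.
Equivalently, Durbin-Levinson gives phi_{kk} iteratively:
  phi_{11} = rho(1)
  phi_{kk} = [rho(k) - sum_{j=1..k-1} phi_{k-1,j} rho(k-j)]
            / [1 - sum_{j=1..k-1} phi_{k-1,j} rho(j)],
  phi_{k,j} = phi_{k-1,j} - phi_{kk} phi_{k-1,k-j},  j = 1..k-1.
Step k = 1:
  phi_11 = rho(1) = 0.2903.
Step k = 2:
  phi_22 = [rho(2) - phi_11 rho(1)] / [1 - phi_11 rho(1)] = [-0.3251 - (0.2903)(0.2903)] / [1 - (0.2903)(0.2903)]
         = -0.40937409 / 0.91572591 = -0.447.
Therefore phi_{22} = -0.4470.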